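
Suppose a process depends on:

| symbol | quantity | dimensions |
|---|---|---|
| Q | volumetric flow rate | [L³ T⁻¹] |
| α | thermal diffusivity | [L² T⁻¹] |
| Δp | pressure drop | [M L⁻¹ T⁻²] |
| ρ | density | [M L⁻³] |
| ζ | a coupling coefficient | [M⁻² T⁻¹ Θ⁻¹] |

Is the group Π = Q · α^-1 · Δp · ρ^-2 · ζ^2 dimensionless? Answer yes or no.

no

Sum the exponent of each base dimension across the product:
  M: [Q]_M − [α]_M + [Δp]_M − 2·[ρ]_M + 2·[ζ]_M = (0) − (0) + (1) − 2·(1) + 2·(-2) = -5
  L: [Q]_L − [α]_L + [Δp]_L − 2·[ρ]_L + 2·[ζ]_L = (3) − (2) + (-1) − 2·(-3) + 2·(0) = 6
  T: [Q]_T − [α]_T + [Δp]_T − 2·[ρ]_T + 2·[ζ]_T = (-1) − (-1) + (-2) − 2·(0) + 2·(-1) = -4
  Θ: [Q]_Θ − [α]_Θ + [Δp]_Θ − 2·[ρ]_Θ + 2·[ζ]_Θ = (0) − (0) + (0) − 2·(0) + 2·(-1) = -2
Net dimensions [M⁻⁵ L⁶ T⁻⁴ Θ⁻²] ≠ [1] — not dimensionless.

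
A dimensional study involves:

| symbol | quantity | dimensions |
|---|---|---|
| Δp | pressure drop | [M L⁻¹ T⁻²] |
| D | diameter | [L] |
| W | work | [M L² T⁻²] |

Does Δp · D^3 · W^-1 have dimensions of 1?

yes

Sum the exponent of each base dimension across the product:
  M: [Δp]_M + 3·[D]_M − [W]_M = (1) + 3·(0) − (1) = 0
  L: [Δp]_L + 3·[D]_L − [W]_L = (-1) + 3·(1) − (2) = 0
  T: [Δp]_T + 3·[D]_T − [W]_T = (-2) + 3·(0) − (-2) = 0
All base exponents vanish — dimensionless.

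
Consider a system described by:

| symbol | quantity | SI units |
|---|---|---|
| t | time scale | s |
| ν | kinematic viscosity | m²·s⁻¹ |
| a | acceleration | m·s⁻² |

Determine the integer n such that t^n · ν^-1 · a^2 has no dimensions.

Balance the T exponent: (1)·n from t, plus −(-1) + 2·(-2) = -3 from the rest, must sum to zero.
n − 3 = 0, so n = 3.

3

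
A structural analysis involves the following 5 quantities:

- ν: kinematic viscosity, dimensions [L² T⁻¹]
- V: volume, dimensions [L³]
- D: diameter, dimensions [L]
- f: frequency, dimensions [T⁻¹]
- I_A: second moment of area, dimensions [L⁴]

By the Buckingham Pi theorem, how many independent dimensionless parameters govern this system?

3

There are 5 variables and 2 base dimensions (L, T).
The dimension matrix has rank 2.
Independent dimensionless groups: 5 − 2 = 3.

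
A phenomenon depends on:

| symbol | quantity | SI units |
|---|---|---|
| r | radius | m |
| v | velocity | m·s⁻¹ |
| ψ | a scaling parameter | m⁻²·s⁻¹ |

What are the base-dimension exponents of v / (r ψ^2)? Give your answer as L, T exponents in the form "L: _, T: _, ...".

Collect each base-dimension exponent across the product:
  L: −(1) + (1) − 2·(-2) = 4
  T: −(0) + (-1) − 2·(-1) = 1
So the dimensions are [L⁴ T].

L: 4, T: 1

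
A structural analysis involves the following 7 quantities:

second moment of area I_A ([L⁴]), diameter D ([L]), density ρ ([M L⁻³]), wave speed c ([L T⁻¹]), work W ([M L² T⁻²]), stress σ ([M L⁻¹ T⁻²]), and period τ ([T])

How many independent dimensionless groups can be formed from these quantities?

There are 7 variables and 3 base dimensions (M, L, T).
The dimension matrix has rank 3.
Independent dimensionless groups: 7 − 3 = 4.

4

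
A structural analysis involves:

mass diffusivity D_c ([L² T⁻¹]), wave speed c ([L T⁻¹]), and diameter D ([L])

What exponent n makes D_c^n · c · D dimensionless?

Balance the L exponent: (2)·n from D_c, plus (1) + (1) = 2 from the rest, must sum to zero.
2n + 2 = 0, so n = -1.

-1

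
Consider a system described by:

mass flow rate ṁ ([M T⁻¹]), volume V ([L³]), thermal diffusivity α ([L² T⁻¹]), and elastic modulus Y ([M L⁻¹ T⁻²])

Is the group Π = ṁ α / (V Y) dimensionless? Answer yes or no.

yes

Sum the exponent of each base dimension across the product:
  M: [ṁ]_M − [V]_M + [α]_M − [Y]_M = (1) − (0) + (0) − (1) = 0
  L: [ṁ]_L − [V]_L + [α]_L − [Y]_L = (0) − (3) + (2) − (-1) = 0
  T: [ṁ]_T − [V]_T + [α]_T − [Y]_T = (-1) − (0) + (-1) − (-2) = 0
  I: [ṁ]_I − [V]_I + [α]_I − [Y]_I = (0) − (0) + (0) − (0) = 0
All base exponents vanish — dimensionless.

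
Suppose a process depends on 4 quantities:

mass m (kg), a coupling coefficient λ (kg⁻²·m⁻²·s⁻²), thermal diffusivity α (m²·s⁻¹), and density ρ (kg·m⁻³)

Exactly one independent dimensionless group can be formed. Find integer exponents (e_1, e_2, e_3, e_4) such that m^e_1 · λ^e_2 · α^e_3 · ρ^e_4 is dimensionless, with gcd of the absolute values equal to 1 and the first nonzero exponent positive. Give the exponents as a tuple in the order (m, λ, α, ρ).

M: e_1·(1) + e_2·(-2) + e_3·(0) + e_4·(1) = 0
L: e_1·(0) + e_2·(-2) + e_3·(2) + e_4·(-3) = 0
T: e_1·(0) + e_2·(-2) + e_3·(-1) + e_4·(0) = 0
Solving this homogeneous linear system for the smallest-integer solution (first nonzero entry positive) gives (4, 1, -2, -2).

(4, 1, -2, -2)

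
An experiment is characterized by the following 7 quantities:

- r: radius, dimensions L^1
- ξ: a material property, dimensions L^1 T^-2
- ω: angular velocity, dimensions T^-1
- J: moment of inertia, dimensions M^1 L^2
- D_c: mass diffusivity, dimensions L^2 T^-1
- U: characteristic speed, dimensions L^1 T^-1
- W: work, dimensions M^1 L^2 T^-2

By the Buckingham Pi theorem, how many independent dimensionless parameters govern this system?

4

There are 7 variables and 3 base dimensions (M, L, T).
The dimension matrix has rank 3.
Independent dimensionless groups: 7 − 3 = 4.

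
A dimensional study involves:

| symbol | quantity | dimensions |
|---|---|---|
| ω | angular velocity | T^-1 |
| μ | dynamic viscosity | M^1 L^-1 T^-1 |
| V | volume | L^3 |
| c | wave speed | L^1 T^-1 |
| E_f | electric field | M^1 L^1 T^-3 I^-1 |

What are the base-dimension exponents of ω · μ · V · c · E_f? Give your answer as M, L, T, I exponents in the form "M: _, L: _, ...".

M: 2, L: 4, T: -6, I: -1

Collect each base-dimension exponent across the product:
  M: (0) + (1) + (0) + (0) + (1) = 2
  L: (0) + (-1) + (3) + (1) + (1) = 4
  T: (-1) + (-1) + (0) + (-1) + (-3) = -6
  I: (0) + (0) + (0) + (0) + (-1) = -1
So the dimensions are [M² L⁴ T⁻⁶ I⁻¹].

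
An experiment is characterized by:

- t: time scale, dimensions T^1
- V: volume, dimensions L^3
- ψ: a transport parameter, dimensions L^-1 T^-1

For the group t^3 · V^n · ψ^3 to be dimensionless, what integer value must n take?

Balance the L exponent: (3)·n from V, plus 3·(0) + 3·(-1) = -3 from the rest, must sum to zero.
3n − 3 = 0, so n = 1.

1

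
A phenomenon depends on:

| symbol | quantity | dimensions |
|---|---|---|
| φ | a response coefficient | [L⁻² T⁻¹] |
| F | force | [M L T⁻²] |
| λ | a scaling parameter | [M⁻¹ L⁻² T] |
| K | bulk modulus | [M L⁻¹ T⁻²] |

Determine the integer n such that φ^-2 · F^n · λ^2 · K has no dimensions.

1

Balance the M exponent: (1)·n from F, plus −2·(0) + 2·(-1) + (1) = -1 from the rest, must sum to zero.
n − 1 = 0, so n = 1.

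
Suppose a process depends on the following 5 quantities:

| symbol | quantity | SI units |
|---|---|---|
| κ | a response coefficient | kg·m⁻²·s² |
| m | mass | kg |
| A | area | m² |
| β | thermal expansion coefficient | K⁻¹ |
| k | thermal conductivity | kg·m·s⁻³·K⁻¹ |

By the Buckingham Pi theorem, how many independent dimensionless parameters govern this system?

1

There are 5 variables and 4 base dimensions (M, L, T, Θ).
The dimension matrix has rank 4.
Independent dimensionless groups: 5 − 4 = 1.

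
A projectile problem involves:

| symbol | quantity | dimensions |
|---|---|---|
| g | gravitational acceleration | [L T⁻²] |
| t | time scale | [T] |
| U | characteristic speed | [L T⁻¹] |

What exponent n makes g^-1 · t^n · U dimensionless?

-1

Balance the T exponent: (1)·n from t, plus −(-2) + (-1) = 1 from the rest, must sum to zero.
n + 1 = 0, so n = -1.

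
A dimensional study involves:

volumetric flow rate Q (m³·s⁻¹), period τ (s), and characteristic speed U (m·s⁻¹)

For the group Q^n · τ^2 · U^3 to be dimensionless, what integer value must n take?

-1

Balance the L exponent: (3)·n from Q, plus 2·(0) + 3·(1) = 3 from the rest, must sum to zero.
3n + 3 = 0, so n = -1.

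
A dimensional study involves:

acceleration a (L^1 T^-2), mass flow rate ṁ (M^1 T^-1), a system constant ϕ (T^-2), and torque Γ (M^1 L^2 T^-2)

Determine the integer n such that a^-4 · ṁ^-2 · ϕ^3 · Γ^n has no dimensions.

2

Balance the M exponent: (1)·n from Γ, plus −4·(0) − 2·(1) + 3·(0) = -2 from the rest, must sum to zero.
n − 2 = 0, so n = 2.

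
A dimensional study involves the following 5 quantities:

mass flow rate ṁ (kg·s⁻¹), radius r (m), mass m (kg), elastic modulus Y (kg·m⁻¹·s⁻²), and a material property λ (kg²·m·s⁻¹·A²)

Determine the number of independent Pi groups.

1

There are 5 variables and 4 base dimensions (M, L, T, I).
The dimension matrix has rank 4.
Independent dimensionless groups: 5 − 4 = 1.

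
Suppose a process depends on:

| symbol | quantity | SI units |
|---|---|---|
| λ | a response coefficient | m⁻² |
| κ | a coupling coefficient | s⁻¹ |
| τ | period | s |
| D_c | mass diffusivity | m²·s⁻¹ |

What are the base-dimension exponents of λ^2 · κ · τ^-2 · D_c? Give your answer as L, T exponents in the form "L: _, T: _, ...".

Collect each base-dimension exponent across the product:
  L: 2·(-2) + (0) − 2·(0) + (2) = -2
  T: 2·(0) + (-1) − 2·(1) + (-1) = -4
So the dimensions are [L⁻² T⁻⁴].

L: -2, T: -4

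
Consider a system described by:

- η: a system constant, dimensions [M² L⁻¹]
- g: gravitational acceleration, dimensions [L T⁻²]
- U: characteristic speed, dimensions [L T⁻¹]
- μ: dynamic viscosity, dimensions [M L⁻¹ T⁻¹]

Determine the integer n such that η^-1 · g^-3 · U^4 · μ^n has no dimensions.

2

Balance the M exponent: (1)·n from μ, plus −(2) − 3·(0) + 4·(0) = -2 from the rest, must sum to zero.
n − 2 = 0, so n = 2.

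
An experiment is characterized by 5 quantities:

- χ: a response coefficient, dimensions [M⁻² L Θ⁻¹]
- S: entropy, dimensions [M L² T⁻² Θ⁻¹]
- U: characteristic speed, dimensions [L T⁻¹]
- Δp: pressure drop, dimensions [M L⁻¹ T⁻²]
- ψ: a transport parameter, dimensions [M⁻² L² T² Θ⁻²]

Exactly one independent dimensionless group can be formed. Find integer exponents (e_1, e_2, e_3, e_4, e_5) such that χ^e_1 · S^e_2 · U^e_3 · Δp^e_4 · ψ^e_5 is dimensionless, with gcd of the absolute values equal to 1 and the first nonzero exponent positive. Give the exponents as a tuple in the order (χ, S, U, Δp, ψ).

M: e_1·(-2) + e_2·(1) + e_3·(0) + e_4·(1) + e_5·(-2) = 0
L: e_1·(1) + e_2·(2) + e_3·(1) + e_4·(-1) + e_5·(2) = 0
T: e_1·(0) + e_2·(-2) + e_3·(-1) + e_4·(-2) + e_5·(2) = 0
Θ: e_1·(-1) + e_2·(-1) + e_3·(0) + e_4·(0) + e_5·(-2) = 0
Solving this homogeneous linear system for the smallest-integer solution (first nonzero entry positive) gives (1, 1, -2, -1, -1).

(1, 1, -2, -1, -1)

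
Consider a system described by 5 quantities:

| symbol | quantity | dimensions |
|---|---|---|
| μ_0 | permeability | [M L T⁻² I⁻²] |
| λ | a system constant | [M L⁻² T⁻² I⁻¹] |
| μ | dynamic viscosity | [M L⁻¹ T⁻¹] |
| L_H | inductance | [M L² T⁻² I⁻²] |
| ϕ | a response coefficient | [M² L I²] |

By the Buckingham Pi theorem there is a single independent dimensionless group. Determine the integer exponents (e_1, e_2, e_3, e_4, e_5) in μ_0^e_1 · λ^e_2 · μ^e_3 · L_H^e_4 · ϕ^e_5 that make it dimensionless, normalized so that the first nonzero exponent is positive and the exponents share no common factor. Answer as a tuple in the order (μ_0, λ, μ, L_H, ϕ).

(1, 2, -4, -1, 1)

M: e_1·(1) + e_2·(1) + e_3·(1) + e_4·(1) + e_5·(2) = 0
L: e_1·(1) + e_2·(-2) + e_3·(-1) + e_4·(2) + e_5·(1) = 0
T: e_1·(-2) + e_2·(-2) + e_3·(-1) + e_4·(-2) + e_5·(0) = 0
I: e_1·(-2) + e_2·(-1) + e_3·(0) + e_4·(-2) + e_5·(2) = 0
Solving this homogeneous linear system for the smallest-integer solution (first nonzero entry positive) gives (1, 2, -4, -1, 1).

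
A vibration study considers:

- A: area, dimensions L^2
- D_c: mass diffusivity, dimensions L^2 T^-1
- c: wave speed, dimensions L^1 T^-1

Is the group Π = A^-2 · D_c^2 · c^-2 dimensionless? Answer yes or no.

Sum the exponent of each base dimension across the product:
  L: −2·[A]_L + 2·[D_c]_L − 2·[c]_L = −2·(2) + 2·(2) − 2·(1) = -2
  T: −2·[A]_T + 2·[D_c]_T − 2·[c]_T = −2·(0) + 2·(-1) − 2·(-1) = 0
Net dimensions [L⁻²] ≠ [1] — not dimensionless.

no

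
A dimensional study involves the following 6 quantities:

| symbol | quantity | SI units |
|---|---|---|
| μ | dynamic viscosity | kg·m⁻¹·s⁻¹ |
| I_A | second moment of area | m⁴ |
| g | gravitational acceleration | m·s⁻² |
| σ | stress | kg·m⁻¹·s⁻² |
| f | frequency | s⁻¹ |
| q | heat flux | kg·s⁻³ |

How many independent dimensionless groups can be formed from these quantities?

There are 6 variables and 3 base dimensions (M, L, T).
The dimension matrix has rank 3.
Independent dimensionless groups: 6 − 3 = 3.

3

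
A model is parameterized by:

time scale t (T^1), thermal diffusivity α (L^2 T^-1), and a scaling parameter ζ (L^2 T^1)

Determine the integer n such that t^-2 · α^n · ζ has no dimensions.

Balance the L exponent: (2)·n from α, plus −2·(0) + (2) = 2 from the rest, must sum to zero.
2n + 2 = 0, so n = -1.

-1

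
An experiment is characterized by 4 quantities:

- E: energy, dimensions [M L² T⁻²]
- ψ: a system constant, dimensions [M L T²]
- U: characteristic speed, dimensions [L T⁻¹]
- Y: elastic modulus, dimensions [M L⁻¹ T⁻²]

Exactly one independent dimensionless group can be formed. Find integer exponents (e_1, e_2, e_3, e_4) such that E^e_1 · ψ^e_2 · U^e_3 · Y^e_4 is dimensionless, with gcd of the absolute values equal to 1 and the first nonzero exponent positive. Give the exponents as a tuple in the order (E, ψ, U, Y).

(2, -1, -4, -1)

M: e_1·(1) + e_2·(1) + e_3·(0) + e_4·(1) = 0
L: e_1·(2) + e_2·(1) + e_3·(1) + e_4·(-1) = 0
T: e_1·(-2) + e_2·(2) + e_3·(-1) + e_4·(-2) = 0
Solving this homogeneous linear system for the smallest-integer solution (first nonzero entry positive) gives (2, -1, -4, -1).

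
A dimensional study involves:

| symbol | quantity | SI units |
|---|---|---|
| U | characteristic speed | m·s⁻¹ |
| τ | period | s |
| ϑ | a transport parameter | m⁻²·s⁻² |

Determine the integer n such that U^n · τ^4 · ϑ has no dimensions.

Balance the L exponent: (1)·n from U, plus 4·(0) + (-2) = -2 from the rest, must sum to zero.
n − 2 = 0, so n = 2.

2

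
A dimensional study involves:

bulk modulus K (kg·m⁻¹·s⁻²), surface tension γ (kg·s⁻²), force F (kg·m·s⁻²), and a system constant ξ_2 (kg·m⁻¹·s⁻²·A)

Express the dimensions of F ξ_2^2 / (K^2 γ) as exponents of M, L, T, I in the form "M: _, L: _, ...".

M: 0, L: 1, T: 0, I: 2

Collect each base-dimension exponent across the product:
  M: −2·(1) − (1) + (1) + 2·(1) = 0
  L: −2·(-1) − (0) + (1) + 2·(-1) = 1
  T: −2·(-2) − (-2) + (-2) + 2·(-2) = 0
  I: −2·(0) − (0) + (0) + 2·(1) = 2
So the dimensions are [L I²].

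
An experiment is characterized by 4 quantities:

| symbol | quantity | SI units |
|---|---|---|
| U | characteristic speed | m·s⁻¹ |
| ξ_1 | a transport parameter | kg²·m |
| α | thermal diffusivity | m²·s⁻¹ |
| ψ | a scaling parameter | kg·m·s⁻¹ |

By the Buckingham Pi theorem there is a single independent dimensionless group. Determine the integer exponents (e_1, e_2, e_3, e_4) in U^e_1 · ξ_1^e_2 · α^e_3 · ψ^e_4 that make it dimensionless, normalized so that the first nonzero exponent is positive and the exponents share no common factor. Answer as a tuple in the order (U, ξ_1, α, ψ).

(3, 1, -1, -2)

M: e_1·(0) + e_2·(2) + e_3·(0) + e_4·(1) = 0
L: e_1·(1) + e_2·(1) + e_3·(2) + e_4·(1) = 0
T: e_1·(-1) + e_2·(0) + e_3·(-1) + e_4·(-1) = 0
Solving this homogeneous linear system for the smallest-integer solution (first nonzero entry positive) gives (3, 1, -1, -2).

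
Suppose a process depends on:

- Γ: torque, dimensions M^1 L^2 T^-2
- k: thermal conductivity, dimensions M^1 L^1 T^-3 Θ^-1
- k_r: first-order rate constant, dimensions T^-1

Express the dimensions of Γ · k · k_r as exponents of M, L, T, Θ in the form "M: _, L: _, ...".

M: 2, L: 3, T: -6, Θ: -1

Collect each base-dimension exponent across the product:
  M: (1) + (1) + (0) = 2
  L: (2) + (1) + (0) = 3
  T: (-2) + (-3) + (-1) = -6
  Θ: (0) + (-1) + (0) = -1
So the dimensions are [M² L³ T⁻⁶ Θ⁻¹].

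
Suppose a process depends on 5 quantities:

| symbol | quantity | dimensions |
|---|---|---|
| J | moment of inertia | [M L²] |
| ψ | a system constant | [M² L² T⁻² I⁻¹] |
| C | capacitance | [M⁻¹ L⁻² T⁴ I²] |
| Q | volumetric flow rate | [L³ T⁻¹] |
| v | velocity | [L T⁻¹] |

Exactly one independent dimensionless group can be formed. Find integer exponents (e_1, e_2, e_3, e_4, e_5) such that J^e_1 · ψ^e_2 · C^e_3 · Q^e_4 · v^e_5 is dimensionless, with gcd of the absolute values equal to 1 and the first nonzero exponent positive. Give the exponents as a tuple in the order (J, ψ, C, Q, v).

M: e_1·(1) + e_2·(2) + e_3·(-1) + e_4·(0) + e_5·(0) = 0
L: e_1·(2) + e_2·(2) + e_3·(-2) + e_4·(3) + e_5·(1) = 0
T: e_1·(0) + e_2·(-2) + e_3·(4) + e_4·(-1) + e_5·(-1) = 0
I: e_1·(0) + e_2·(-1) + e_3·(2) + e_4·(0) + e_5·(0) = 0
Solving this homogeneous linear system for the smallest-integer solution (first nonzero entry positive) gives (3, -2, -1, -2, 2).

(3, -2, -1, -2, 2)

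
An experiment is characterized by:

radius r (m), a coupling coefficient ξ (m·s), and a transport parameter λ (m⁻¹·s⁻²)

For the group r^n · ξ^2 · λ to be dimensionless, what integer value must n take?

Balance the L exponent: (1)·n from r, plus 2·(1) + (-1) = 1 from the rest, must sum to zero.
n + 1 = 0, so n = -1.

-1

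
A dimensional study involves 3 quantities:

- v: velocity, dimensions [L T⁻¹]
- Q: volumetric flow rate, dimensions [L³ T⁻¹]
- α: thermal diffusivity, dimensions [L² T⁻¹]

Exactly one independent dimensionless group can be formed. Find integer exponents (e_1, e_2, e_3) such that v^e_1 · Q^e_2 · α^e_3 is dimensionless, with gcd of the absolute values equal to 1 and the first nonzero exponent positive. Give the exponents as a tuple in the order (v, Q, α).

(1, 1, -2)

L: e_1·(1) + e_2·(3) + e_3·(2) = 0
T: e_1·(-1) + e_2·(-1) + e_3·(-1) = 0
Solving this homogeneous linear system for the smallest-integer solution (first nonzero entry positive) gives (1, 1, -2).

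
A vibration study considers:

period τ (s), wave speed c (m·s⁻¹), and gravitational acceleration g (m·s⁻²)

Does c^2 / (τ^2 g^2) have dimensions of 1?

Sum the exponent of each base dimension across the product:
  L: −2·[τ]_L + 2·[c]_L − 2·[g]_L = −2·(0) + 2·(1) − 2·(1) = 0
  T: −2·[τ]_T + 2·[c]_T − 2·[g]_T = −2·(1) + 2·(-1) − 2·(-2) = 0
All base exponents vanish — dimensionless.

yes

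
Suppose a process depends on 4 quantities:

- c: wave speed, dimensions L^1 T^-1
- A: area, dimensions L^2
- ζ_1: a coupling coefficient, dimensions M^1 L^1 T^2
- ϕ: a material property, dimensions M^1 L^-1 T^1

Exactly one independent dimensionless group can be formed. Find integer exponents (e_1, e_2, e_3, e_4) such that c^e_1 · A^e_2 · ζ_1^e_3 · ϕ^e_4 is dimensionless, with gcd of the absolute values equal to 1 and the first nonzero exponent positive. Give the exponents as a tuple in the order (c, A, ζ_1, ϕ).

(2, -3, 2, -2)

M: e_1·(0) + e_2·(0) + e_3·(1) + e_4·(1) = 0
L: e_1·(1) + e_2·(2) + e_3·(1) + e_4·(-1) = 0
T: e_1·(-1) + e_2·(0) + e_3·(2) + e_4·(1) = 0
Solving this homogeneous linear system for the smallest-integer solution (first nonzero entry positive) gives (2, -3, 2, -2).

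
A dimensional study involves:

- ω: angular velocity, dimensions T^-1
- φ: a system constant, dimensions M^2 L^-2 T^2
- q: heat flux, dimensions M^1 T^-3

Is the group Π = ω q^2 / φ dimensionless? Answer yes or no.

Sum the exponent of each base dimension across the product:
  M: [ω]_M − [φ]_M + 2·[q]_M = (0) − (2) + 2·(1) = 0
  L: [ω]_L − [φ]_L + 2·[q]_L = (0) − (-2) + 2·(0) = 2
  T: [ω]_T − [φ]_T + 2·[q]_T = (-1) − (2) + 2·(-3) = -9
Net dimensions [L² T⁻⁹] ≠ [1] — not dimensionless.

no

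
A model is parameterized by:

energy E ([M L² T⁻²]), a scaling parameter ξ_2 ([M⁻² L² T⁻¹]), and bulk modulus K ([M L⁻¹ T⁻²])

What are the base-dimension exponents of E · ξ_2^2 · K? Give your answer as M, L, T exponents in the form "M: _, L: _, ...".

M: -2, L: 5, T: -6

Collect each base-dimension exponent across the product:
  M: (1) + 2·(-2) + (1) = -2
  L: (2) + 2·(2) + (-1) = 5
  T: (-2) + 2·(-1) + (-2) = -6
So the dimensions are [M⁻² L⁵ T⁻⁶].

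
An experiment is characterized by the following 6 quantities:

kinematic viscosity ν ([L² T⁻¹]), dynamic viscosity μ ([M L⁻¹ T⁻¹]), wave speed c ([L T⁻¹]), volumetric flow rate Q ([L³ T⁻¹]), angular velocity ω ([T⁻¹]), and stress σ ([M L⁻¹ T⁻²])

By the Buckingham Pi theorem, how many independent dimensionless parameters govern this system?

3

There are 6 variables and 3 base dimensions (M, L, T).
The dimension matrix has rank 3.
Independent dimensionless groups: 6 − 3 = 3.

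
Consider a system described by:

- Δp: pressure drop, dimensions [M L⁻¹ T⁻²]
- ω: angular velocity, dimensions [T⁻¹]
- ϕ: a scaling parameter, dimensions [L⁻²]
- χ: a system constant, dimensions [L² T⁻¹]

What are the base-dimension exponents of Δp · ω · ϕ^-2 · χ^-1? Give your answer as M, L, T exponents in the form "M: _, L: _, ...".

M: 1, L: 1, T: -2

Collect each base-dimension exponent across the product:
  M: (1) + (0) − 2·(0) − (0) = 1
  L: (-1) + (0) − 2·(-2) − (2) = 1
  T: (-2) + (-1) − 2·(0) − (-1) = -2
So the dimensions are [M L T⁻²].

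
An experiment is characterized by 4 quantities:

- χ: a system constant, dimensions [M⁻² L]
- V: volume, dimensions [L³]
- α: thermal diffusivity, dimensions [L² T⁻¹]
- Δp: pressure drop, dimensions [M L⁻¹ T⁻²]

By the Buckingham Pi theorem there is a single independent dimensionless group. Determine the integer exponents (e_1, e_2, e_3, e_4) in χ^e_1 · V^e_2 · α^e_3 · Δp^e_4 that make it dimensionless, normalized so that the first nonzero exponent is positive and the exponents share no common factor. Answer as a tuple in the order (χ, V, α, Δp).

M: e_1·(-2) + e_2·(0) + e_3·(0) + e_4·(1) = 0
L: e_1·(1) + e_2·(3) + e_3·(2) + e_4·(-1) = 0
T: e_1·(0) + e_2·(0) + e_3·(-1) + e_4·(-2) = 0
Solving this homogeneous linear system for the smallest-integer solution (first nonzero entry positive) gives (1, 3, -4, 2).

(1, 3, -4, 2)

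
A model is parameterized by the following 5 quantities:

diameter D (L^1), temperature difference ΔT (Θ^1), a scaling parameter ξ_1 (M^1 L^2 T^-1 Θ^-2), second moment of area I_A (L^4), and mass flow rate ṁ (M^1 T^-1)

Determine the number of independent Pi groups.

2

There are 5 variables and 4 base dimensions (M, L, T, Θ).
The dimension matrix has rank 3 (less than 4: the dimension vectors are linearly dependent).
Independent dimensionless groups: 5 − 3 = 2.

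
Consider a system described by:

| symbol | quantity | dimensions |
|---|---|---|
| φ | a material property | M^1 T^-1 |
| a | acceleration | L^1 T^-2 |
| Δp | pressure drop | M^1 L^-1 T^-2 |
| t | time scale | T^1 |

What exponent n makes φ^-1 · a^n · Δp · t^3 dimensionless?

Balance the L exponent: (1)·n from a, plus −(0) + (-1) + 3·(0) = -1 from the rest, must sum to zero.
n − 1 = 0, so n = 1.

1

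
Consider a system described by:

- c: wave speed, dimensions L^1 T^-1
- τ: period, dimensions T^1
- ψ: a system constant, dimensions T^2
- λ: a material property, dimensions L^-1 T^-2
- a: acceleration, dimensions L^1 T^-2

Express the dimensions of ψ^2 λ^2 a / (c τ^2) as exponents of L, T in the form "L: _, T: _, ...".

L: -2, T: -3

Collect each base-dimension exponent across the product:
  L: −(1) − 2·(0) + 2·(0) + 2·(-1) + (1) = -2
  T: −(-1) − 2·(1) + 2·(2) + 2·(-2) + (-2) = -3
So the dimensions are [L⁻² T⁻³].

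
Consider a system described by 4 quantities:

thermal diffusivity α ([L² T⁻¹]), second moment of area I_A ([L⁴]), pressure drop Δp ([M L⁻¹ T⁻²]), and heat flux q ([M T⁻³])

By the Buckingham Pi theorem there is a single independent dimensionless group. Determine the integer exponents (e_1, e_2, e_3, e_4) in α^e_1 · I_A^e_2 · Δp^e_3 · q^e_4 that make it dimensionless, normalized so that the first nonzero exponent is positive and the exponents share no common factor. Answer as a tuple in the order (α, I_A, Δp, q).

(4, -1, 4, -4)

M: e_1·(0) + e_2·(0) + e_3·(1) + e_4·(1) = 0
L: e_1·(2) + e_2·(4) + e_3·(-1) + e_4·(0) = 0
T: e_1·(-1) + e_2·(0) + e_3·(-2) + e_4·(-3) = 0
Solving this homogeneous linear system for the smallest-integer solution (first nonzero entry positive) gives (4, -1, 4, -4).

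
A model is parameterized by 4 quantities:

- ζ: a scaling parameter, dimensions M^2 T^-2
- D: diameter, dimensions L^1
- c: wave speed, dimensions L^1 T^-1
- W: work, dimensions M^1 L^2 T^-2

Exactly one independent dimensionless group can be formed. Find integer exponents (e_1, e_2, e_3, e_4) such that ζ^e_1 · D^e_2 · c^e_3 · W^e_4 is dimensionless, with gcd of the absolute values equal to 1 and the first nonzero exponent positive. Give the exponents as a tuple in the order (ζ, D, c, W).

(1, 2, 2, -2)

M: e_1·(2) + e_2·(0) + e_3·(0) + e_4·(1) = 0
L: e_1·(0) + e_2·(1) + e_3·(1) + e_4·(2) = 0
T: e_1·(-2) + e_2·(0) + e_3·(-1) + e_4·(-2) = 0
Solving this homogeneous linear system for the smallest-integer solution (first nonzero entry positive) gives (1, 2, 2, -2).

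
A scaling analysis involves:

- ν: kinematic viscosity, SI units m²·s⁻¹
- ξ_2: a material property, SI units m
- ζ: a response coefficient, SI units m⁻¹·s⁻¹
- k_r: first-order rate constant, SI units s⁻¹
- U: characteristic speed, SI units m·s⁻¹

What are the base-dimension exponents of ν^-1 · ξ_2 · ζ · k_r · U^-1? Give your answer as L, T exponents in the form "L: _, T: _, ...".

L: -3, T: 0

Collect each base-dimension exponent across the product:
  L: −(2) + (1) + (-1) + (0) − (1) = -3
  T: −(-1) + (0) + (-1) + (-1) − (-1) = 0
So the dimensions are [L⁻³].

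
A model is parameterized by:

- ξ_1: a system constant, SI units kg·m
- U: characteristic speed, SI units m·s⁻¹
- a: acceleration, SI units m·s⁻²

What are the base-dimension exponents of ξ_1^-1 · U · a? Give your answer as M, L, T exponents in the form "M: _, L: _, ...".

Collect each base-dimension exponent across the product:
  M: −(1) + (0) + (0) = -1
  L: −(1) + (1) + (1) = 1
  T: −(0) + (-1) + (-2) = -3
So the dimensions are [M⁻¹ L T⁻³].

M: -1, L: 1, T: -3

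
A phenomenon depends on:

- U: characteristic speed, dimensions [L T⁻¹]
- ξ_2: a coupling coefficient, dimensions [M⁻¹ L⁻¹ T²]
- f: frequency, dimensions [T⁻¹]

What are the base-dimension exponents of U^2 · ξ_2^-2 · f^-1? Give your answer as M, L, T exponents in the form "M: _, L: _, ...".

M: 2, L: 4, T: -5

Collect each base-dimension exponent across the product:
  M: 2·(0) − 2·(-1) − (0) = 2
  L: 2·(1) − 2·(-1) − (0) = 4
  T: 2·(-1) − 2·(2) − (-1) = -5
So the dimensions are [M² L⁴ T⁻⁵].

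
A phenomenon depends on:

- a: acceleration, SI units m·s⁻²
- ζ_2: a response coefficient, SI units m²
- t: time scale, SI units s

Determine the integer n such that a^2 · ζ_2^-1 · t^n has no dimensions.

4

Balance the T exponent: (1)·n from t, plus 2·(-2) − (0) = -4 from the rest, must sum to zero.
n − 4 = 0, so n = 4.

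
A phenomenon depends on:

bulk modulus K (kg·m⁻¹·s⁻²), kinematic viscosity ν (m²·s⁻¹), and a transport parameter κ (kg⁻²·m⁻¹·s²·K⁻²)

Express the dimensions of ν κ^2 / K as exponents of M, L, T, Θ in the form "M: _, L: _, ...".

Collect each base-dimension exponent across the product:
  M: −(1) + (0) + 2·(-2) = -5
  L: −(-1) + (2) + 2·(-1) = 1
  T: −(-2) + (-1) + 2·(2) = 5
  Θ: −(0) + (0) + 2·(-2) = -4
So the dimensions are [M⁻⁵ L T⁵ Θ⁻⁴].

M: -5, L: 1, T: 5, Θ: -4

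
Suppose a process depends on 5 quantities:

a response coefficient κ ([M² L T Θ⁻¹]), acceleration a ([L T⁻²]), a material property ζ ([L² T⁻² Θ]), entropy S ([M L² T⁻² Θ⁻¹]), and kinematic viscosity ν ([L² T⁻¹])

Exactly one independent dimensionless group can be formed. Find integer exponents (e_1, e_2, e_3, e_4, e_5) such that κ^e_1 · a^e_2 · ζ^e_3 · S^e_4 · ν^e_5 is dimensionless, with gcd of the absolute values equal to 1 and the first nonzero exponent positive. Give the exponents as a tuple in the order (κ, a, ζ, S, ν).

M: e_1·(2) + e_2·(0) + e_3·(0) + e_4·(1) + e_5·(0) = 0
L: e_1·(1) + e_2·(1) + e_3·(2) + e_4·(2) + e_5·(2) = 0
T: e_1·(1) + e_2·(-2) + e_3·(-2) + e_4·(-2) + e_5·(-1) = 0
Θ: e_1·(-1) + e_2·(0) + e_3·(1) + e_4·(-1) + e_5·(0) = 0
Solving this homogeneous linear system for the smallest-integer solution (first nonzero entry positive) gives (1, 3, -1, -2, 1).

(1, 3, -1, -2, 1)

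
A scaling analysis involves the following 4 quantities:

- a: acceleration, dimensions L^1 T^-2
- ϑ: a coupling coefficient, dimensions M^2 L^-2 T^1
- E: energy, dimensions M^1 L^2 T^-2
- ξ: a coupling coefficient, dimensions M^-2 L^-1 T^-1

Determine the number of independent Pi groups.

There are 4 variables and 3 base dimensions (M, L, T).
The dimension matrix has rank 3.
Independent dimensionless groups: 4 − 3 = 1.

1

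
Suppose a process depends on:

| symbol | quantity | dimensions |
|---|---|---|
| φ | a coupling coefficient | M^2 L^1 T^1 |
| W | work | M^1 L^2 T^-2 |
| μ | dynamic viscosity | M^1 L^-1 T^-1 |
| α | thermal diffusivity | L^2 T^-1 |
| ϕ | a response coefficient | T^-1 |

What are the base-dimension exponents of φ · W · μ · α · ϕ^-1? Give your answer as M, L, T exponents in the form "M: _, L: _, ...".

M: 4, L: 4, T: -2

Collect each base-dimension exponent across the product:
  M: (2) + (1) + (1) + (0) − (0) = 4
  L: (1) + (2) + (-1) + (2) − (0) = 4
  T: (1) + (-2) + (-1) + (-1) − (-1) = -2
So the dimensions are [M⁴ L⁴ T⁻²].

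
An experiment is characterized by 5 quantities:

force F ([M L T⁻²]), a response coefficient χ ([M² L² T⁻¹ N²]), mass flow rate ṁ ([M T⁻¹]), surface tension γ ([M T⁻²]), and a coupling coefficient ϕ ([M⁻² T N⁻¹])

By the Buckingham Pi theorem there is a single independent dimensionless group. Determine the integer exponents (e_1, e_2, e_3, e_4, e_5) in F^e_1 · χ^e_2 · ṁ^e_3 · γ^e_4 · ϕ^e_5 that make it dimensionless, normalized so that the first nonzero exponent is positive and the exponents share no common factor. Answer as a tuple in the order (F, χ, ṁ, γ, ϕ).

M: e_1·(1) + e_2·(2) + e_3·(1) + e_4·(1) + e_5·(-2) = 0
L: e_1·(1) + e_2·(2) + e_3·(0) + e_4·(0) + e_5·(0) = 0
T: e_1·(-2) + e_2·(-1) + e_3·(-1) + e_4·(-2) + e_5·(1) = 0
N: e_1·(0) + e_2·(2) + e_3·(0) + e_4·(0) + e_5·(-1) = 0
Solving this homogeneous linear system for the smallest-integer solution (first nonzero entry positive) gives (2, -1, -3, -1, -2).

(2, -1, -3, -1, -2)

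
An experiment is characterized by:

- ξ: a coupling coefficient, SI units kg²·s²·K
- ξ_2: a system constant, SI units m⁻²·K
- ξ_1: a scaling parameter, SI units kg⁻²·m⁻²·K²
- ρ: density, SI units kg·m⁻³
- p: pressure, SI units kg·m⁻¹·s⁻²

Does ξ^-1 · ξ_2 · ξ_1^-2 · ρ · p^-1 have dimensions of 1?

no

Sum the exponent of each base dimension across the product:
  M: −[ξ]_M + [ξ_2]_M − 2·[ξ_1]_M + [ρ]_M − [p]_M = −(2) + (0) − 2·(-2) + (1) − (1) = 2
  L: −[ξ]_L + [ξ_2]_L − 2·[ξ_1]_L + [ρ]_L − [p]_L = −(0) + (-2) − 2·(-2) + (-3) − (-1) = 0
  T: −[ξ]_T + [ξ_2]_T − 2·[ξ_1]_T + [ρ]_T − [p]_T = −(2) + (0) − 2·(0) + (0) − (-2) = 0
  Θ: −[ξ]_Θ + [ξ_2]_Θ − 2·[ξ_1]_Θ + [ρ]_Θ − [p]_Θ = −(1) + (1) − 2·(2) + (0) − (0) = -4
Net dimensions [M² Θ⁻⁴] ≠ [1] — not dimensionless.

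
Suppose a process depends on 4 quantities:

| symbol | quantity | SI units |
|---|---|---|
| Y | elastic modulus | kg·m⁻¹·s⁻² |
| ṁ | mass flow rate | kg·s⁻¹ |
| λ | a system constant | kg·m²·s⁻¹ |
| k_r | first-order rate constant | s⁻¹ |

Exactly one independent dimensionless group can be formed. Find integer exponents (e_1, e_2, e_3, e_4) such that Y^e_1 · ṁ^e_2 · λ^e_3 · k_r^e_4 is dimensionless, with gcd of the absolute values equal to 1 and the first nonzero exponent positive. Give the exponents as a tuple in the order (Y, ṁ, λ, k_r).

(2, -3, 1, -2)

M: e_1·(1) + e_2·(1) + e_3·(1) + e_4·(0) = 0
L: e_1·(-1) + e_2·(0) + e_3·(2) + e_4·(0) = 0
T: e_1·(-2) + e_2·(-1) + e_3·(-1) + e_4·(-1) = 0
Solving this homogeneous linear system for the smallest-integer solution (first nonzero entry positive) gives (2, -3, 1, -2).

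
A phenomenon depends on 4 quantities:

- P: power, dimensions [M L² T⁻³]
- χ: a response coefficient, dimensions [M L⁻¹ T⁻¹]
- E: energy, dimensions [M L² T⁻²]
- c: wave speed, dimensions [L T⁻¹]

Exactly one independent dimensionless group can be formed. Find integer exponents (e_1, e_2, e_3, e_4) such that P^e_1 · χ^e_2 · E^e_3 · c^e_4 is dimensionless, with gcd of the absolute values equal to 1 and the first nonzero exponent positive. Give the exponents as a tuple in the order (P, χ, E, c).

M: e_1·(1) + e_2·(1) + e_3·(1) + e_4·(0) = 0
L: e_1·(2) + e_2·(-1) + e_3·(2) + e_4·(1) = 0
T: e_1·(-3) + e_2·(-1) + e_3·(-2) + e_4·(-1) = 0
Solving this homogeneous linear system for the smallest-integer solution (first nonzero entry positive) gives (2, -1, -1, -3).

(2, -1, -1, -3)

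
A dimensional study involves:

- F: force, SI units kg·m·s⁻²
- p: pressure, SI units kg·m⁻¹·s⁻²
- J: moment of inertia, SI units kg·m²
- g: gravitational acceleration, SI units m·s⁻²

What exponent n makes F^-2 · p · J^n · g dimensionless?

Balance the M exponent: (1)·n from J, plus −2·(1) + (1) + (0) = -1 from the rest, must sum to zero.
n − 1 = 0, so n = 1.

1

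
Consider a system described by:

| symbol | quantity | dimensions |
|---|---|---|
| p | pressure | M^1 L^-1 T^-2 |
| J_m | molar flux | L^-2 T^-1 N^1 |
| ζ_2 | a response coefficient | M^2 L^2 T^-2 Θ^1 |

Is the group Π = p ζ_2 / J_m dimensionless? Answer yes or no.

no

Sum the exponent of each base dimension across the product:
  M: [p]_M − [J_m]_M + [ζ_2]_M = (1) − (0) + (2) = 3
  L: [p]_L − [J_m]_L + [ζ_2]_L = (-1) − (-2) + (2) = 3
  T: [p]_T − [J_m]_T + [ζ_2]_T = (-2) − (-1) + (-2) = -3
  Θ: [p]_Θ − [J_m]_Θ + [ζ_2]_Θ = (0) − (0) + (1) = 1
  N: [p]_N − [J_m]_N + [ζ_2]_N = (0) − (1) + (0) = -1
Net dimensions [M³ L³ T⁻³ Θ N⁻¹] ≠ [1] — not dimensionless.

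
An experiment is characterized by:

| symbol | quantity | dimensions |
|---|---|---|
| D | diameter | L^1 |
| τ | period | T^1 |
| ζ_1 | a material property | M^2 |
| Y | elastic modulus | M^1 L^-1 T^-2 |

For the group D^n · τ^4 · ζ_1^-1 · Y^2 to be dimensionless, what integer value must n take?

Balance the L exponent: (1)·n from D, plus 4·(0) − (0) + 2·(-1) = -2 from the rest, must sum to zero.
n − 2 = 0, so n = 2.

2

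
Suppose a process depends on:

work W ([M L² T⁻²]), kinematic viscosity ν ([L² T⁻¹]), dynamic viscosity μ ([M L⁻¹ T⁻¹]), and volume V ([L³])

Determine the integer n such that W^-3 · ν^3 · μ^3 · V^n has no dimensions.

Balance the L exponent: (3)·n from V, plus −3·(2) + 3·(2) + 3·(-1) = -3 from the rest, must sum to zero.
3n − 3 = 0, so n = 1.

1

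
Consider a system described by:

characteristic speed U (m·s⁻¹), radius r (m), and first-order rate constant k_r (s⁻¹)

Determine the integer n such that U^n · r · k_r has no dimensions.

Balance the L exponent: (1)·n from U, plus (1) + (0) = 1 from the rest, must sum to zero.
n + 1 = 0, so n = -1.

-1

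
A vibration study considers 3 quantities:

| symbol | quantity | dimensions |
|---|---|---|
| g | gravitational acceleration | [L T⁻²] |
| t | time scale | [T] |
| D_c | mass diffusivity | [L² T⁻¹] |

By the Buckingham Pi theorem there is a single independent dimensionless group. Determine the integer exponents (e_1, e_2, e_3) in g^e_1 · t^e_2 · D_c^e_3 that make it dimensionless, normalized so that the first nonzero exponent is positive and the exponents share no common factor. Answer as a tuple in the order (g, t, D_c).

(2, 3, -1)

L: e_1·(1) + e_2·(0) + e_3·(2) = 0
T: e_1·(-2) + e_2·(1) + e_3·(-1) = 0
Solving this homogeneous linear system for the smallest-integer solution (first nonzero entry positive) gives (2, 3, -1).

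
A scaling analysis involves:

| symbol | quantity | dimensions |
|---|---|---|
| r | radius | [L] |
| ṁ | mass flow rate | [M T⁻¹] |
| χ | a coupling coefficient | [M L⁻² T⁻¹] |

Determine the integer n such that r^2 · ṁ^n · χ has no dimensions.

-1

Balance the M exponent: (1)·n from ṁ, plus 2·(0) + (1) = 1 from the rest, must sum to zero.
n + 1 = 0, so n = -1.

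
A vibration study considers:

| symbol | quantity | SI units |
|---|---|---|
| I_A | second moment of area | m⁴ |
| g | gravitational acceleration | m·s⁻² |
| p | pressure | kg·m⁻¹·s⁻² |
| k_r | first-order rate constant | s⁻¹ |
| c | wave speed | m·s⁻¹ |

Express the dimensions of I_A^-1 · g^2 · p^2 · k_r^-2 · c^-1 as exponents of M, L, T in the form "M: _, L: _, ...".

Collect each base-dimension exponent across the product:
  M: −(0) + 2·(0) + 2·(1) − 2·(0) − (0) = 2
  L: −(4) + 2·(1) + 2·(-1) − 2·(0) − (1) = -5
  T: −(0) + 2·(-2) + 2·(-2) − 2·(-1) − (-1) = -5
So the dimensions are [M² L⁻⁵ T⁻⁵].

M: 2, L: -5, T: -5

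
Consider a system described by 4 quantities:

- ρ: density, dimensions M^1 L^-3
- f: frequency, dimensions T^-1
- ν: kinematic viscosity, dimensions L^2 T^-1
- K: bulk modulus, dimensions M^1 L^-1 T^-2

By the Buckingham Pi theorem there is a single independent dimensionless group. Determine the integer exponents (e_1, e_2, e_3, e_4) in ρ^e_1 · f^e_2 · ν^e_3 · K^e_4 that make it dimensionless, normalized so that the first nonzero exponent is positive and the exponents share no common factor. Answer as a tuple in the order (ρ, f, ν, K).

(1, 1, 1, -1)

M: e_1·(1) + e_2·(0) + e_3·(0) + e_4·(1) = 0
L: e_1·(-3) + e_2·(0) + e_3·(2) + e_4·(-1) = 0
T: e_1·(0) + e_2·(-1) + e_3·(-1) + e_4·(-2) = 0
Solving this homogeneous linear system for the smallest-integer solution (first nonzero entry positive) gives (1, 1, 1, -1).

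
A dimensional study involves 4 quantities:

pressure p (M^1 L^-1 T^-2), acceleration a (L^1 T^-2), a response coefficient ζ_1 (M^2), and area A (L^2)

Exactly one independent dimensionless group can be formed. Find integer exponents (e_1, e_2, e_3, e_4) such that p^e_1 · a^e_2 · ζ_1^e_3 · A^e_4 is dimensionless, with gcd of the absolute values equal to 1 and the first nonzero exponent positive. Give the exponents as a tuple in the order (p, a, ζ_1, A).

(2, -2, -1, 2)

M: e_1·(1) + e_2·(0) + e_3·(2) + e_4·(0) = 0
L: e_1·(-1) + e_2·(1) + e_3·(0) + e_4·(2) = 0
T: e_1·(-2) + e_2·(-2) + e_3·(0) + e_4·(0) = 0
Solving this homogeneous linear system for the smallest-integer solution (first nonzero entry positive) gives (2, -2, -1, 2).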